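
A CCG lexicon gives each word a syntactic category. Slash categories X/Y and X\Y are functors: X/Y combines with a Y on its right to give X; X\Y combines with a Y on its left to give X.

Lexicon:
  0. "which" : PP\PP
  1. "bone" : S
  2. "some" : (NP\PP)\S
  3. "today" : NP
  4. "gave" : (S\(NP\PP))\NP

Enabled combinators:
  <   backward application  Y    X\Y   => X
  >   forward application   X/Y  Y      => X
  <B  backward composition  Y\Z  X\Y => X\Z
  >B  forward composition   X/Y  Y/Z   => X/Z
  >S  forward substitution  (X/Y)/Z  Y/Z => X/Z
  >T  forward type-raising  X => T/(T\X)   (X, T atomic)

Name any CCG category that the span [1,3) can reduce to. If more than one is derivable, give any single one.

NP\PP

[0,5] S   <
  [0,3] NP\PP   <B
    [0,1] "which" : PP\PP
    [1,3] NP\PP   <
      [1,2] "bone" : S
      [2,3] "some" : (NP\PP)\S
  [3,5] S\(NP\PP)   <
    [3,4] "today" : NP
    [4,5] "gave" : (S\(NP\PP))\NP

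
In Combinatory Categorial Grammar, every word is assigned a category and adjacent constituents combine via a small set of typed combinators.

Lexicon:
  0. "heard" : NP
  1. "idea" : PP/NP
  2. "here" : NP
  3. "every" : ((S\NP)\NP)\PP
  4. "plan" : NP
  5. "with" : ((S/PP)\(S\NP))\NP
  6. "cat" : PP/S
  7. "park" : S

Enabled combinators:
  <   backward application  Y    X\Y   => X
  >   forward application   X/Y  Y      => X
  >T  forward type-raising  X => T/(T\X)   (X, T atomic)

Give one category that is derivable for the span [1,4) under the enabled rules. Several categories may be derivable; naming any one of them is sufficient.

(S\NP)\NP

[0,8] S   >
  [0,6] S/PP   <
    [0,4] S\NP   <
      [0,1] "heard" : NP
      [1,4] (S\NP)\NP   <
        [1,3] PP   >
          [1,2] "idea" : PP/NP
          [2,3] "here" : NP
        [3,4] "every" : ((S\NP)\NP)\PP
    [4,6] (S/PP)\(S\NP)   <
      [4,5] "plan" : NP
      [5,6] "with" : ((S/PP)\(S\NP))\NP
  [6,8] PP   >
    [6,7] "cat" : PP/S
    [7,8] "park" : S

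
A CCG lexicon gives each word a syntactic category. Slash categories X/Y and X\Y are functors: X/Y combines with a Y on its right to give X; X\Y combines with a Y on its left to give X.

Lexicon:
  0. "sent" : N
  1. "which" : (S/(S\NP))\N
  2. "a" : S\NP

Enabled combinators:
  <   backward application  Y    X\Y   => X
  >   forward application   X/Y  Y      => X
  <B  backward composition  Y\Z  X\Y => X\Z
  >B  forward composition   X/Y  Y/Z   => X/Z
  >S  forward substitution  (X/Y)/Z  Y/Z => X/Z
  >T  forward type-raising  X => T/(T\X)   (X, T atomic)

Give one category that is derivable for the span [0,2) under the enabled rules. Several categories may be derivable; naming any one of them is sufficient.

S/(S\NP)

[0,3] S   >
  [0,2] S/(S\NP)   <
    [0,1] "sent" : N
    [1,2] "which" : (S/(S\NP))\N
  [2,3] "a" : S\NP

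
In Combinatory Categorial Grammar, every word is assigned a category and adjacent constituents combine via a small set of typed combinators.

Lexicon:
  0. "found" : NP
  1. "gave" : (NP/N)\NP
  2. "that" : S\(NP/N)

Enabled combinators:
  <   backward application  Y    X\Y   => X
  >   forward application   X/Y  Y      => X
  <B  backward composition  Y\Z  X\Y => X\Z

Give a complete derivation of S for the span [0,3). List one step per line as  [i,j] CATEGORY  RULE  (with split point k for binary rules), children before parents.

[0,3] S   <
  [0,2] NP/N   <
    [0,1] "found" : NP
    [1,2] "gave" : (NP/N)\NP
  [2,3] "that" : S\(NP/N)

[0,1] NP  lex  "found"
[1,2] (NP/N)\NP  lex  "gave"
[0,2] NP/N  <  k=1
[2,3] S\(NP/N)  lex  "that"
[0,3] S  <  k=2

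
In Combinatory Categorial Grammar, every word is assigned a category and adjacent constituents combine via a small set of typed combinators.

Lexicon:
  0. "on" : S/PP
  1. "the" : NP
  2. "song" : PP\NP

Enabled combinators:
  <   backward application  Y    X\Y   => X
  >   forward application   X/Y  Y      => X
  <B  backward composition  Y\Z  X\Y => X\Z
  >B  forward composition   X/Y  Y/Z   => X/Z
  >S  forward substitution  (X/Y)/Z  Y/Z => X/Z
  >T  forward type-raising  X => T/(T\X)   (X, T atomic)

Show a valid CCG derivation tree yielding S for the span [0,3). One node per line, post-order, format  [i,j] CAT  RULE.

[0,1] S/PP  lex  "on"
[1,2] NP  lex  "the"
[2,3] PP\NP  lex  "song"
[1,3] PP  <  k=2
[0,3] S  >  k=1

[0,3] S   >
  [0,1] "on" : S/PP
  [1,3] PP   <
    [1,2] "the" : NP
    [2,3] "song" : PP\NP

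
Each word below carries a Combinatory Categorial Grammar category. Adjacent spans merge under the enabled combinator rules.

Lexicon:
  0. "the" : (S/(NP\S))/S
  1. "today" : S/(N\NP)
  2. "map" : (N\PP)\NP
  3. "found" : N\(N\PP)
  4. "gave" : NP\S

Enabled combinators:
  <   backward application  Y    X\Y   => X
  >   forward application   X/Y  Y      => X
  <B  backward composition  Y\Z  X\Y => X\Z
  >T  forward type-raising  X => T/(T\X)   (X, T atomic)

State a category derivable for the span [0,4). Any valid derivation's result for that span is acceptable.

[0,5] S   >
  [0,4] S/(NP\S)   >
    [0,1] "the" : (S/(NP\S))/S
    [1,4] S   >
      [1,2] "today" : S/(N\NP)
      [2,4] N\NP   <B
        [2,3] "map" : (N\PP)\NP
        [3,4] "found" : N\(N\PP)
  [4,5] "gave" : NP\S

S/(NP\S)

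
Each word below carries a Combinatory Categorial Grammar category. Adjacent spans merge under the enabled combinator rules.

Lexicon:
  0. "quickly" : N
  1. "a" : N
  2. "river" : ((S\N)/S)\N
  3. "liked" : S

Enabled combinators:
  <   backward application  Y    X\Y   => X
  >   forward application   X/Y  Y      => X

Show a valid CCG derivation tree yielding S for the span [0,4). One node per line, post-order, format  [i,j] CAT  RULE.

[0,1] N  lex  "quickly"
[1,2] N  lex  "a"
[2,3] ((S\N)/S)\N  lex  "river"
[1,3] (S\N)/S  <  k=2
[3,4] S  lex  "liked"
[1,4] S\N  >  k=3
[0,4] S  <  k=1

[0,4] S   <
  [0,1] "quickly" : N
  [1,4] S\N   >
    [1,3] (S\N)/S   <
      [1,2] "a" : N
      [2,3] "river" : ((S\N)/S)\N
    [3,4] "liked" : S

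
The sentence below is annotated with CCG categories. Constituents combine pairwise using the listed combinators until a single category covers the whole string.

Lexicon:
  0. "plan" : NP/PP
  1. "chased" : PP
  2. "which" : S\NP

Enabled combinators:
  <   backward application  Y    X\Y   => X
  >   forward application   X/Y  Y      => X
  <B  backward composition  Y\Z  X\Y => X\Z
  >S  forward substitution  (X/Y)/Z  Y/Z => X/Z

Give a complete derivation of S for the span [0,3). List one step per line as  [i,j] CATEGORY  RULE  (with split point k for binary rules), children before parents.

[0,3] S   <
  [0,2] NP   >
    [0,1] "plan" : NP/PP
    [1,2] "chased" : PP
  [2,3] "which" : S\NP

[0,1] NP/PP  lex  "plan"
[1,2] PP  lex  "chased"
[0,2] NP  >  k=1
[2,3] S\NP  lex  "which"
[0,3] S  <  k=2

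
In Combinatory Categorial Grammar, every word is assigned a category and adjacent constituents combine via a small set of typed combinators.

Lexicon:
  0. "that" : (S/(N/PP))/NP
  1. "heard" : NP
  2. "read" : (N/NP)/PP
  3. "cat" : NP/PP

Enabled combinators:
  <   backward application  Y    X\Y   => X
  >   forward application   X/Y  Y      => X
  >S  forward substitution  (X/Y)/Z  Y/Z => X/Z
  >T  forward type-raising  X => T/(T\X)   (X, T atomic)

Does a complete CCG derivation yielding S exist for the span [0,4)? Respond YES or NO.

[0,4] S   >
  [0,2] S/(N/PP)   >
    [0,1] "that" : (S/(N/PP))/NP
    [1,2] "heard" : NP
  [2,4] N/PP   >S
    [2,3] "read" : (N/NP)/PP
    [3,4] "cat" : NP/PP

YES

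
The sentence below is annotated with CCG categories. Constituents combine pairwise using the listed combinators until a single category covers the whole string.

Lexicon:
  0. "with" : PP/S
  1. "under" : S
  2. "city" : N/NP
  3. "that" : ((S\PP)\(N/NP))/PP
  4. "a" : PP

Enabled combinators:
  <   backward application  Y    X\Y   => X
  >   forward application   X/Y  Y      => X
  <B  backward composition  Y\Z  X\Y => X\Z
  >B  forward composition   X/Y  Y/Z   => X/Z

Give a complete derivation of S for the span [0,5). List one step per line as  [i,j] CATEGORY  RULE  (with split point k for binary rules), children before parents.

[0,5] S   <
  [0,2] PP   >
    [0,1] "with" : PP/S
    [1,2] "under" : S
  [2,5] S\PP   <
    [2,3] "city" : N/NP
    [3,5] (S\PP)\(N/NP)   >
      [3,4] "that" : ((S\PP)\(N/NP))/PP
      [4,5] "a" : PP

[0,1] PP/S  lex  "with"
[1,2] S  lex  "under"
[0,2] PP  >  k=1
[2,3] N/NP  lex  "city"
[3,4] ((S\PP)\(N/NP))/PP  lex  "that"
[4,5] PP  lex  "a"
[3,5] (S\PP)\(N/NP)  >  k=4
[2,5] S\PP  <  k=3
[0,5] S  <  k=2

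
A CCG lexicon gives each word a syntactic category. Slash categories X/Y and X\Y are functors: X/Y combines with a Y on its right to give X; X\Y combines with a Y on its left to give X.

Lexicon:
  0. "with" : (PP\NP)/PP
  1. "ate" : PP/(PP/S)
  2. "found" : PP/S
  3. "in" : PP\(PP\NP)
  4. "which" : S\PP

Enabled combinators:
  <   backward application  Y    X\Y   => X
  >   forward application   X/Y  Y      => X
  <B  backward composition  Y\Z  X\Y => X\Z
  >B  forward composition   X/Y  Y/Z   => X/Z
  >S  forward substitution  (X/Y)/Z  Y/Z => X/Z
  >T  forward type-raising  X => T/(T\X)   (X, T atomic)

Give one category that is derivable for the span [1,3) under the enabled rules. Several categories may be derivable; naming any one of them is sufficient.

[0,5] S   <
  [0,4] PP   <
    [0,3] PP\NP   >
      [0,1] "with" : (PP\NP)/PP
      [1,3] PP   >
        [1,2] "ate" : PP/(PP/S)
        [2,3] "found" : PP/S
    [3,4] "in" : PP\(PP\NP)
  [4,5] "which" : S\PP

PP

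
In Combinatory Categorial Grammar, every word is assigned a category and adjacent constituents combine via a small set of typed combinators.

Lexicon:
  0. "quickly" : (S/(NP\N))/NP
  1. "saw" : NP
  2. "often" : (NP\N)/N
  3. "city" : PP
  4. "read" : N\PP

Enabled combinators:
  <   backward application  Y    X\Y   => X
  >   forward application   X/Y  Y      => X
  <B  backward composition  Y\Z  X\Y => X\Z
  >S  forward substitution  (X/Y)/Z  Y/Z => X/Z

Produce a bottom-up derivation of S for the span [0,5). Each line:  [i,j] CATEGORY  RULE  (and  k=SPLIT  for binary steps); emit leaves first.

[0,1] (S/(NP\N))/NP  lex  "quickly"
[1,2] NP  lex  "saw"
[0,2] S/(NP\N)  >  k=1
[2,3] (NP\N)/N  lex  "often"
[3,4] PP  lex  "city"
[4,5] N\PP  lex  "read"
[3,5] N  <  k=4
[2,5] NP\N  >  k=3
[0,5] S  >  k=2

[0,5] S   >
  [0,2] S/(NP\N)   >
    [0,1] "quickly" : (S/(NP\N))/NP
    [1,2] "saw" : NP
  [2,5] NP\N   >
    [2,3] "often" : (NP\N)/N
    [3,5] N   <
      [3,4] "city" : PP
      [4,5] "read" : N\PP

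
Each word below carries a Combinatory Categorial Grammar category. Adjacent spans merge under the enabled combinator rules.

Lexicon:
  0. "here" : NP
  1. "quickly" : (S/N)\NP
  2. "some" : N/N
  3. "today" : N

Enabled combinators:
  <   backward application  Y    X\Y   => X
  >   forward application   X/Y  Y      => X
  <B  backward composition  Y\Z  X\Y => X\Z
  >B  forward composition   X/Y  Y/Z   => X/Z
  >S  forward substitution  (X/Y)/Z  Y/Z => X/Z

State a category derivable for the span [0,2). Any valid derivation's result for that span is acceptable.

[0,4] S   >
  [0,3] S/N   >B
    [0,2] S/N   <
      [0,1] "here" : NP
      [1,2] "quickly" : (S/N)\NP
    [2,3] "some" : N/N
  [3,4] "today" : N

S/N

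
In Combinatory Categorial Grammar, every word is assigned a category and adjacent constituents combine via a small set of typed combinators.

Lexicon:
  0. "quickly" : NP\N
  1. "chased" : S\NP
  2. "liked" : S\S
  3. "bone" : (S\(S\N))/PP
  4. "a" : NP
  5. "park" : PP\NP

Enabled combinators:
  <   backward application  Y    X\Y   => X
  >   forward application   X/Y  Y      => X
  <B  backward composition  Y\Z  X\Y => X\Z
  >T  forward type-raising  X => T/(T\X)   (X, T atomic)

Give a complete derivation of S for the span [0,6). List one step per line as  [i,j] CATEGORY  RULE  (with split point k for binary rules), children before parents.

[0,6] S   <
  [0,3] S\N   <B
    [0,1] "quickly" : NP\N
    [1,3] S\NP   <B
      [1,2] "chased" : S\NP
      [2,3] "liked" : S\S
  [3,6] S\(S\N)   >
    [3,4] "bone" : (S\(S\N))/PP
    [4,6] PP   <
      [4,5] "a" : NP
      [5,6] "park" : PP\NP

[0,1] NP\N  lex  "quickly"
[1,2] S\NP  lex  "chased"
[2,3] S\S  lex  "liked"
[1,3] S\NP  <B  k=2
[0,3] S\N  <B  k=1
[3,4] (S\(S\N))/PP  lex  "bone"
[4,5] NP  lex  "a"
[5,6] PP\NP  lex  "park"
[4,6] PP  <  k=5
[3,6] S\(S\N)  >  k=4
[0,6] S  <  k=3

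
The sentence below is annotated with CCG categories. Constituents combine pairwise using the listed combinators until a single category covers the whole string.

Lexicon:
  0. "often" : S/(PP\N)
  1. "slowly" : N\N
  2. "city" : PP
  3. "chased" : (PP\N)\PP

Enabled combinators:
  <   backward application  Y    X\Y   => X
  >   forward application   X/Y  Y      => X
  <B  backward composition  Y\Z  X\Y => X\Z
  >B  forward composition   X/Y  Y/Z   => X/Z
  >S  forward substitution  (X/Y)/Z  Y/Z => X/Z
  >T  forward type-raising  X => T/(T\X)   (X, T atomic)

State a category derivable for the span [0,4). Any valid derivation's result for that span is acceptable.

S

[0,4] S   >
  [0,1] "often" : S/(PP\N)
  [1,4] PP\N   <B
    [1,2] "slowly" : N\N
    [2,4] PP\N   <
      [2,3] "city" : PP
      [3,4] "chased" : (PP\N)\PP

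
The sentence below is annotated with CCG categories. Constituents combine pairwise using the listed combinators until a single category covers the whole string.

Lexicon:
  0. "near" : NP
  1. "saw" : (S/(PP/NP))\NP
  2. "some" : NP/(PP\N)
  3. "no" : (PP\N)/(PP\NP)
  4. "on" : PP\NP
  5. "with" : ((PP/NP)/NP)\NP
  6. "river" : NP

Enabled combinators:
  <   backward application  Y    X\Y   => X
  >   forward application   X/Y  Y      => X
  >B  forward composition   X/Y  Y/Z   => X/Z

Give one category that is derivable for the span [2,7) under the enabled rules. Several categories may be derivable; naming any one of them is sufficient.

[0,7] S   >
  [0,2] S/(PP/NP)   <
    [0,1] "near" : NP
    [1,2] "saw" : (S/(PP/NP))\NP
  [2,7] PP/NP   >
    [2,6] (PP/NP)/NP   <
      [2,5] NP   >
        [2,3] "some" : NP/(PP\N)
        [3,5] PP\N   >
          [3,4] "no" : (PP\N)/(PP\NP)
          [4,5] "on" : PP\NP
      [5,6] "with" : ((PP/NP)/NP)\NP
    [6,7] "river" : NP

PP/NP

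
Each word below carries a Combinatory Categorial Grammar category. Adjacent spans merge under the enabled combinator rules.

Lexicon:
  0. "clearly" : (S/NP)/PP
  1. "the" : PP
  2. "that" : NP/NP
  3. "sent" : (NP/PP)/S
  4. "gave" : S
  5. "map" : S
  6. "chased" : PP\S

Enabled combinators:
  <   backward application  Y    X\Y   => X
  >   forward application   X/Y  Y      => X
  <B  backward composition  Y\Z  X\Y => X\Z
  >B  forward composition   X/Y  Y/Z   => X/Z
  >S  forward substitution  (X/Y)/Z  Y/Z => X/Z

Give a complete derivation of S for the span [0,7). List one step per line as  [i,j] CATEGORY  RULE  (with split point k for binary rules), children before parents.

[0,1] (S/NP)/PP  lex  "clearly"
[1,2] PP  lex  "the"
[0,2] S/NP  >  k=1
[2,3] NP/NP  lex  "that"
[3,4] (NP/PP)/S  lex  "sent"
[4,5] S  lex  "gave"
[3,5] NP/PP  >  k=4
[2,5] NP/PP  >B  k=3
[5,6] S  lex  "map"
[6,7] PP\S  lex  "chased"
[5,7] PP  <  k=6
[2,7] NP  >  k=5
[0,7] S  >  k=2

[0,7] S   >
  [0,2] S/NP   >
    [0,1] "clearly" : (S/NP)/PP
    [1,2] "the" : PP
  [2,7] NP   >
    [2,5] NP/PP   >B
      [2,3] "that" : NP/NP
      [3,5] NP/PP   >
        [3,4] "sent" : (NP/PP)/S
        [4,5] "gave" : S
    [5,7] PP   <
      [5,6] "map" : S
      [6,7] "chased" : PP\S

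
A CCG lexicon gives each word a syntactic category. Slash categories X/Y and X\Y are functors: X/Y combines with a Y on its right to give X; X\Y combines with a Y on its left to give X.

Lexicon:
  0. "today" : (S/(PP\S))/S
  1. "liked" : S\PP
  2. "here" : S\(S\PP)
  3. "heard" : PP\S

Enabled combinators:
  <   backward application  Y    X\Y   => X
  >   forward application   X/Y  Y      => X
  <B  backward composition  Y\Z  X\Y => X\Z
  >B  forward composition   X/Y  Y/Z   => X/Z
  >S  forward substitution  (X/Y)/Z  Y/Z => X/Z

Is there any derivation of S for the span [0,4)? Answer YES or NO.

YES

[0,4] S   >
  [0,3] S/(PP\S)   >
    [0,1] "today" : (S/(PP\S))/S
    [1,3] S   <
      [1,2] "liked" : S\PP
      [2,3] "here" : S\(S\PP)
  [3,4] "heard" : PP\S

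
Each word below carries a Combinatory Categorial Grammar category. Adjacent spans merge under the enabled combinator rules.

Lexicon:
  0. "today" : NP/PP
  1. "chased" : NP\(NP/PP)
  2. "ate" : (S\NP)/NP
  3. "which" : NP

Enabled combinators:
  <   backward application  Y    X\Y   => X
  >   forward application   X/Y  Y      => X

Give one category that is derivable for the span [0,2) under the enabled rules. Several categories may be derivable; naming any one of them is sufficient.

[0,4] S   <
  [0,2] NP   <
    [0,1] "today" : NP/PP
    [1,2] "chased" : NP\(NP/PP)
  [2,4] S\NP   >
    [2,3] "ate" : (S\NP)/NP
    [3,4] "which" : NP

NP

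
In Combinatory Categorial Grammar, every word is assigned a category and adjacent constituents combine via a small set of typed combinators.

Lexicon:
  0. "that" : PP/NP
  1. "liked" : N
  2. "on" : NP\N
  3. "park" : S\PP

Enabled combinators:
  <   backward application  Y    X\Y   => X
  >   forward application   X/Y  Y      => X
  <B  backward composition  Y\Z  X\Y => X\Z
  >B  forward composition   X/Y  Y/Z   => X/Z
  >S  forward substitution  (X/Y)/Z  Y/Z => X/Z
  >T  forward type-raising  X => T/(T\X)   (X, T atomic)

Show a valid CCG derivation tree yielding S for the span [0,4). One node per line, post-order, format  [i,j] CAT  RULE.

[0,4] S   <
  [0,3] PP   >
    [0,1] "that" : PP/NP
    [1,3] NP   >
      [1,2] NP/(NP\N)   >T
        [1,2] "liked" : N
      [2,3] "on" : NP\N
  [3,4] "park" : S\PP

[0,1] PP/NP  lex  "that"
[1,2] N  lex  "liked"
[1,2] NP/(NP\N)  >T
[2,3] NP\N  lex  "on"
[1,3] NP  >  k=2
[0,3] PP  >  k=1
[3,4] S\PP  lex  "park"
[0,4] S  <  k=3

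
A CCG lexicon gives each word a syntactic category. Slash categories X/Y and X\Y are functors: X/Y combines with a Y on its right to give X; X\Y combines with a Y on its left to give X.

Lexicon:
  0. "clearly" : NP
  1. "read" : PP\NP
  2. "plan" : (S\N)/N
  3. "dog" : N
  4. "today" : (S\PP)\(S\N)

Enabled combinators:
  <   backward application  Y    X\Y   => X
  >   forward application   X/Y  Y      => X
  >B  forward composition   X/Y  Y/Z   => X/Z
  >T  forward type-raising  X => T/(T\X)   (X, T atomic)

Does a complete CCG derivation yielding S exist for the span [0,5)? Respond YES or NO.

[0,5] S   <
  [0,2] PP   <
    [0,1] "clearly" : NP
    [1,2] "read" : PP\NP
  [2,5] S\PP   <
    [2,4] S\N   >
      [2,3] "plan" : (S\N)/N
      [3,4] "dog" : N
    [4,5] "today" : (S\PP)\(S\N)

YES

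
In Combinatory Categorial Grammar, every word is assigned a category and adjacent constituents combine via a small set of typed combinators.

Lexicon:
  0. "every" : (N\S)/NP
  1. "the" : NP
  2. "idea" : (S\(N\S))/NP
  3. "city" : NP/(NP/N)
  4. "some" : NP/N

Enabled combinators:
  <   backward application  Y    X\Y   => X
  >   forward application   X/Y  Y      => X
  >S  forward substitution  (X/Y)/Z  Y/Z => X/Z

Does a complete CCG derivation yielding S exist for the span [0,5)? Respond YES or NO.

YES

[0,5] S   <
  [0,2] N\S   >
    [0,1] "every" : (N\S)/NP
    [1,2] "the" : NP
  [2,5] S\(N\S)   >
    [2,3] "idea" : (S\(N\S))/NP
    [3,5] NP   >
      [3,4] "city" : NP/(NP/N)
      [4,5] "some" : NP/N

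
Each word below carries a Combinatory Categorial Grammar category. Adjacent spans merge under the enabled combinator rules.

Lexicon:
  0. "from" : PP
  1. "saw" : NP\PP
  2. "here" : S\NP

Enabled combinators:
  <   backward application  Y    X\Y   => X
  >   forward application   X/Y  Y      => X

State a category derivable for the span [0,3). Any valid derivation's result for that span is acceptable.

[0,3] S   <
  [0,2] NP   <
    [0,1] "from" : PP
    [1,2] "saw" : NP\PP
  [2,3] "here" : S\NP

S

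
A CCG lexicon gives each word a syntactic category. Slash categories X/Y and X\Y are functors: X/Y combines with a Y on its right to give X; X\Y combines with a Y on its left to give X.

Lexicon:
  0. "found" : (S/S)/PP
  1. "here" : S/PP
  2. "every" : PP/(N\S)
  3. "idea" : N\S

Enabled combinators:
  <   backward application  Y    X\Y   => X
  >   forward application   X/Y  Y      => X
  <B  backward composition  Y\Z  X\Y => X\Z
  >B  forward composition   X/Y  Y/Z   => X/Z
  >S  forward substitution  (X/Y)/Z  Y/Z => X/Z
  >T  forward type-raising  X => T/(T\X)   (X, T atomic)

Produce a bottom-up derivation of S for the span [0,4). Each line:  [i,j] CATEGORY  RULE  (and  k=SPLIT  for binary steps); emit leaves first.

[0,4] S   >
  [0,2] S/PP   >S
    [0,1] "found" : (S/S)/PP
    [1,2] "here" : S/PP
  [2,4] PP   >
    [2,3] "every" : PP/(N\S)
    [3,4] "idea" : N\S

[0,1] (S/S)/PP  lex  "found"
[1,2] S/PP  lex  "here"
[0,2] S/PP  >S  k=1
[2,3] PP/(N\S)  lex  "every"
[3,4] N\S  lex  "idea"
[2,4] PP  >  k=3
[0,4] S  >  k=2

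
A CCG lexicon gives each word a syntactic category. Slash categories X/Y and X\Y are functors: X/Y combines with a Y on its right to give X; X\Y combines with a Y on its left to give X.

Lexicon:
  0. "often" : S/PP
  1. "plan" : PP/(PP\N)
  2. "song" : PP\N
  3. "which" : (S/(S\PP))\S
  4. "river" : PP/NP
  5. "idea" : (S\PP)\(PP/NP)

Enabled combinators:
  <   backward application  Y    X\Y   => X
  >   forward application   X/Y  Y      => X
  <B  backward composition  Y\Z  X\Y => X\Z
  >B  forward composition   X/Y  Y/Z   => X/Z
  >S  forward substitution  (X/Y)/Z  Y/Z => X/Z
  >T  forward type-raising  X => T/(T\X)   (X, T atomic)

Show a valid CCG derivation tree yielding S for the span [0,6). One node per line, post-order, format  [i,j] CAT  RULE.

[0,1] S/PP  lex  "often"
[1,2] PP/(PP\N)  lex  "plan"
[2,3] PP\N  lex  "song"
[1,3] PP  >  k=2
[0,3] S  >  k=1
[3,4] (S/(S\PP))\S  lex  "which"
[0,4] S/(S\PP)  <  k=3
[4,5] PP/NP  lex  "river"
[5,6] (S\PP)\(PP/NP)  lex  "idea"
[4,6] S\PP  <  k=5
[0,6] S  >  k=4

[0,6] S   >
  [0,4] S/(S\PP)   <
    [0,3] S   >
      [0,1] "often" : S/PP
      [1,3] PP   >
        [1,2] "plan" : PP/(PP\N)
        [2,3] "song" : PP\N
    [3,4] "which" : (S/(S\PP))\S
  [4,6] S\PP   <
    [4,5] "river" : PP/NP
    [5,6] "idea" : (S\PP)\(PP/NP)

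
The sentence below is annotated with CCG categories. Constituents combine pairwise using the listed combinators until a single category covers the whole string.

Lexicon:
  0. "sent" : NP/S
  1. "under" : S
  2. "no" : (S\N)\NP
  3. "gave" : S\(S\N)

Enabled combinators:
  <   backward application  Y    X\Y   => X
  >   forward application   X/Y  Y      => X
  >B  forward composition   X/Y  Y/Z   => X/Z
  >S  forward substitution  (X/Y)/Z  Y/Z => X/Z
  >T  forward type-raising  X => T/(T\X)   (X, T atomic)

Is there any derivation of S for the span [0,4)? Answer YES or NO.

YES

[0,4] S   <
  [0,3] S\N   <
    [0,2] NP   >
      [0,1] "sent" : NP/S
      [1,2] "under" : S
    [2,3] "no" : (S\N)\NP
  [3,4] "gave" : S\(S\N)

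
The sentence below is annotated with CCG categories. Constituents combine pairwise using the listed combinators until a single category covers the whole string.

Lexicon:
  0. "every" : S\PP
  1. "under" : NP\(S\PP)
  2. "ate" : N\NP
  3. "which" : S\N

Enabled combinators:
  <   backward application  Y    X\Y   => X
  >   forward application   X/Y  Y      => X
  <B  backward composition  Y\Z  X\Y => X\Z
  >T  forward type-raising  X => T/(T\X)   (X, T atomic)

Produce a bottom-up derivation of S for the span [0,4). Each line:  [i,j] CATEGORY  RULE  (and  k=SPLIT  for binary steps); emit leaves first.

[0,4] S   <
  [0,2] NP   <
    [0,1] "every" : S\PP
    [1,2] "under" : NP\(S\PP)
  [2,4] S\NP   <B
    [2,3] "ate" : N\NP
    [3,4] "which" : S\N

[0,1] S\PP  lex  "every"
[1,2] NP\(S\PP)  lex  "under"
[0,2] NP  <  k=1
[2,3] N\NP  lex  "ate"
[3,4] S\N  lex  "which"
[2,4] S\NP  <B  k=3
[0,4] S  <  k=2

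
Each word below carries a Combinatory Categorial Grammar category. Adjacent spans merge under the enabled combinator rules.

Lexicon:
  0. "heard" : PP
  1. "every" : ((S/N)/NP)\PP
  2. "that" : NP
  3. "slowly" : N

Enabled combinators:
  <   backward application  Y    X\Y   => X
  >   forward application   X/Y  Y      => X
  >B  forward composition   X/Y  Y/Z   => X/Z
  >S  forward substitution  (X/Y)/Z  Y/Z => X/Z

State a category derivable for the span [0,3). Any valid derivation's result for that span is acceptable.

[0,4] S   >
  [0,3] S/N   >
    [0,2] (S/N)/NP   <
      [0,1] "heard" : PP
      [1,2] "every" : ((S/N)/NP)\PP
    [2,3] "that" : NP
  [3,4] "slowly" : N

S/N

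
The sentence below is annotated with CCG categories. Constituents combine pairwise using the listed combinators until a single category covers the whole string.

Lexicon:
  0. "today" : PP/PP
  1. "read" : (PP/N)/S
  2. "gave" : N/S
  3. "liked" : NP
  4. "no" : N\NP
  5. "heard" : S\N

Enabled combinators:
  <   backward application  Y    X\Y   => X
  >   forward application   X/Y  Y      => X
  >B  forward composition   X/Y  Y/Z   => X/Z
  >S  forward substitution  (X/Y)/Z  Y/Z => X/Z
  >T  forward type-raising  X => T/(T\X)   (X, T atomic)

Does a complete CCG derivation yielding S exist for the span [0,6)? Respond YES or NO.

NO

PP/PP (PP/N)/S N/S NP N\NP S\N
CKY chart[0,6] = {N/(N\PP), NP/(NP\PP), PP, PP/(PP\PP), PP/(S\S), S/(S\PP)}; S ∉ chart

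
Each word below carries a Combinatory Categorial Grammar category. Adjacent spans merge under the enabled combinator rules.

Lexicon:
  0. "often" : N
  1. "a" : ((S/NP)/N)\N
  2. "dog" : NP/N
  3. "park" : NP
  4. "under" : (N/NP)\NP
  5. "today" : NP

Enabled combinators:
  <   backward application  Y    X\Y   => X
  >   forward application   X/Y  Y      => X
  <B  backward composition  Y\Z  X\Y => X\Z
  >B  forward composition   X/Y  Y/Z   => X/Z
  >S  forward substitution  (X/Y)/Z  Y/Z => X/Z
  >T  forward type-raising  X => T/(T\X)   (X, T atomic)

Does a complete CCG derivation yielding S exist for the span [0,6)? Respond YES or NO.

YES

[0,6] S   >
  [0,3] S/N   >S
    [0,2] (S/NP)/N   <
      [0,1] "often" : N
      [1,2] "a" : ((S/NP)/N)\N
    [2,3] "dog" : NP/N
  [3,6] N   >
    [3,5] N/NP   <
      [3,4] "park" : NP
      [4,5] "under" : (N/NP)\NP
    [5,6] "today" : NP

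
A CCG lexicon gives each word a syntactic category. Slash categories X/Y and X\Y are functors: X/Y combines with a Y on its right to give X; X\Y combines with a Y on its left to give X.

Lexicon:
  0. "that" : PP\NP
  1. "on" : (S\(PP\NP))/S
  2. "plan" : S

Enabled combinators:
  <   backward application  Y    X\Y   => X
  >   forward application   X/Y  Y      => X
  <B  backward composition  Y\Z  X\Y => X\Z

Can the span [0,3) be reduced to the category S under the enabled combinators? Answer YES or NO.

YES

[0,3] S   <
  [0,1] "that" : PP\NP
  [1,3] S\(PP\NP)   >
    [1,2] "on" : (S\(PP\NP))/S
    [2,3] "plan" : S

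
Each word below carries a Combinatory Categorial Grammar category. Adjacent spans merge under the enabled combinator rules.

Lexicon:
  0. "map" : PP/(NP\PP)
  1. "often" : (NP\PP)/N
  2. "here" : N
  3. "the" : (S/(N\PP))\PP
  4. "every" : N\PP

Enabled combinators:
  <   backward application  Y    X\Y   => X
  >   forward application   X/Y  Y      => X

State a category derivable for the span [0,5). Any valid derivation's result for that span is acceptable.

[0,5] S   >
  [0,4] S/(N\PP)   <
    [0,3] PP   >
      [0,1] "map" : PP/(NP\PP)
      [1,3] NP\PP   >
        [1,2] "often" : (NP\PP)/N
        [2,3] "here" : N
    [3,4] "the" : (S/(N\PP))\PP
  [4,5] "every" : N\PP

S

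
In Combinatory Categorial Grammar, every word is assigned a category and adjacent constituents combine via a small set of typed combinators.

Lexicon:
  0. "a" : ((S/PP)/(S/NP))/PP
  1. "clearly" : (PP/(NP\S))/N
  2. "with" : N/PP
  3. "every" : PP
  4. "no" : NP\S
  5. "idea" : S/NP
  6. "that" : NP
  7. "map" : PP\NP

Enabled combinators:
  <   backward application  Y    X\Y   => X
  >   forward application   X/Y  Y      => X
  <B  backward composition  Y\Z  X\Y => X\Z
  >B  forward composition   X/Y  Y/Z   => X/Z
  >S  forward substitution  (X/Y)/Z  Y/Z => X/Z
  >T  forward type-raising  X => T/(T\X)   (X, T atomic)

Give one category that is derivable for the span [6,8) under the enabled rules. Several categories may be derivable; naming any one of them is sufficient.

PP

[0,8] S   >
  [0,6] S/PP   >
    [0,5] (S/PP)/(S/NP)   >
      [0,1] "a" : ((S/PP)/(S/NP))/PP
      [1,5] PP   >
        [1,4] PP/(NP\S)   >
          [1,2] "clearly" : (PP/(NP\S))/N
          [2,4] N   >
            [2,3] "with" : N/PP
            [3,4] "every" : PP
        [4,5] "no" : NP\S
    [5,6] "idea" : S/NP
  [6,8] PP   <
    [6,7] "that" : NP
    [7,8] "map" : PP\NP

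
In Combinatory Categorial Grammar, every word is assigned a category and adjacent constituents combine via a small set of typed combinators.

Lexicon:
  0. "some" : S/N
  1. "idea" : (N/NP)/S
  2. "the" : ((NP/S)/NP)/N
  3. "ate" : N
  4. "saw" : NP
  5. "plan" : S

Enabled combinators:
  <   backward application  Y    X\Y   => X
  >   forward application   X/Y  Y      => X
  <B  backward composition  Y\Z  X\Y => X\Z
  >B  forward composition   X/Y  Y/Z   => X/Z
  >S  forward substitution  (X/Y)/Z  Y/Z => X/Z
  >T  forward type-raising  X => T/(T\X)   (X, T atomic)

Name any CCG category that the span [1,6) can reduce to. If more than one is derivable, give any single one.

[0,6] S   >
  [0,1] "some" : S/N
  [1,6] N   >
    [1,5] N/S   >S
      [1,2] "idea" : (N/NP)/S
      [2,5] NP/S   >
        [2,4] (NP/S)/NP   >
          [2,3] "the" : ((NP/S)/NP)/N
          [3,4] "ate" : N
        [4,5] "saw" : NP
    [5,6] "plan" : S

N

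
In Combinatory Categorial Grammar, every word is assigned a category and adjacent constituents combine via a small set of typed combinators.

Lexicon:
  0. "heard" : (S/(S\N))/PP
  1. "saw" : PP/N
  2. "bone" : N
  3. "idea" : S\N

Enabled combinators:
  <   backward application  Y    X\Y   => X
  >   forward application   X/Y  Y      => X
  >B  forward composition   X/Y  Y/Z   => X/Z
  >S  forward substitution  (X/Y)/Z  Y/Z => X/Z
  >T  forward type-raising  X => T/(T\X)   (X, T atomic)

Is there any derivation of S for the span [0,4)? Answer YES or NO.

[0,4] S   >
  [0,3] S/(S\N)   >
    [0,1] "heard" : (S/(S\N))/PP
    [1,3] PP   >
      [1,2] "saw" : PP/N
      [2,3] "bone" : N
  [3,4] "idea" : S\N

YES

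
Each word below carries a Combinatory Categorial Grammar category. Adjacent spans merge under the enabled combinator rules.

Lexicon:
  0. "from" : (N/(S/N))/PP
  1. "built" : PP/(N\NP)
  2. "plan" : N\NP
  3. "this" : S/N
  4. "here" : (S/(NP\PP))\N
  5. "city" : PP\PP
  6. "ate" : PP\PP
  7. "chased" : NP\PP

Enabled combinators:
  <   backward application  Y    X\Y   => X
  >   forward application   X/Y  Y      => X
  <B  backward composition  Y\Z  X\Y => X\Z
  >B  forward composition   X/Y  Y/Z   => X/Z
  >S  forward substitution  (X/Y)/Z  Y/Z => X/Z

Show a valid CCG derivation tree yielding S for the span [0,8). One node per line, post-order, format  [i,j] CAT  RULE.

[0,8] S   >
  [0,5] S/(NP\PP)   <
    [0,4] N   >
      [0,3] N/(S/N)   >
        [0,1] "from" : (N/(S/N))/PP
        [1,3] PP   >
          [1,2] "built" : PP/(N\NP)
          [2,3] "plan" : N\NP
      [3,4] "this" : S/N
    [4,5] "here" : (S/(NP\PP))\N
  [5,8] NP\PP   <B
    [5,6] "city" : PP\PP
    [6,8] NP\PP   <B
      [6,7] "ate" : PP\PP
      [7,8] "chased" : NP\PP

[0,1] (N/(S/N))/PP  lex  "from"
[1,2] PP/(N\NP)  lex  "built"
[2,3] N\NP  lex  "plan"
[1,3] PP  >  k=2
[0,3] N/(S/N)  >  k=1
[3,4] S/N  lex  "this"
[0,4] N  >  k=3
[4,5] (S/(NP\PP))\N  lex  "here"
[0,5] S/(NP\PP)  <  k=4
[5,6] PP\PP  lex  "city"
[6,7] PP\PP  lex  "ate"
[7,8] NP\PP  lex  "chased"
[6,8] NP\PP  <B  k=7
[5,8] NP\PP  <B  k=6
[0,8] S  >  k=5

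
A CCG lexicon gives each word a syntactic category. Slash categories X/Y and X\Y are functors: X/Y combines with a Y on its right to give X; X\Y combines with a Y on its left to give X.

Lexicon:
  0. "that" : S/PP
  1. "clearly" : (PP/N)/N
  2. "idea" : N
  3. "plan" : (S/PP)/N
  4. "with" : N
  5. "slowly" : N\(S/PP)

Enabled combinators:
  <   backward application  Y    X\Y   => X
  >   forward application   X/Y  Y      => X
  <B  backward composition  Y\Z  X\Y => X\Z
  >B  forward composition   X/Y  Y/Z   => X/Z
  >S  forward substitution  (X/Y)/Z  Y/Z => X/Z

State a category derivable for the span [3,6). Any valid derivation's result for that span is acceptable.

[0,6] S   >
  [0,3] S/N   >B
    [0,1] "that" : S/PP
    [1,3] PP/N   >
      [1,2] "clearly" : (PP/N)/N
      [2,3] "idea" : N
  [3,6] N   <
    [3,5] S/PP   >
      [3,4] "plan" : (S/PP)/N
      [4,5] "with" : N
    [5,6] "slowly" : N\(S/PP)

N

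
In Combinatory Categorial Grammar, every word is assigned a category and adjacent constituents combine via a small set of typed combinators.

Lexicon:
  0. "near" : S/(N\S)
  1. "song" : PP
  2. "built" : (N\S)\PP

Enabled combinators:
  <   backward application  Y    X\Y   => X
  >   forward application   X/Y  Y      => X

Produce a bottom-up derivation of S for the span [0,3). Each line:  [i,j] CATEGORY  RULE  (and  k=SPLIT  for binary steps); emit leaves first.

[0,3] S   >
  [0,1] "near" : S/(N\S)
  [1,3] N\S   <
    [1,2] "song" : PP
    [2,3] "built" : (N\S)\PP

[0,1] S/(N\S)  lex  "near"
[1,2] PP  lex  "song"
[2,3] (N\S)\PP  lex  "built"
[1,3] N\S  <  k=2
[0,3] S  >  k=1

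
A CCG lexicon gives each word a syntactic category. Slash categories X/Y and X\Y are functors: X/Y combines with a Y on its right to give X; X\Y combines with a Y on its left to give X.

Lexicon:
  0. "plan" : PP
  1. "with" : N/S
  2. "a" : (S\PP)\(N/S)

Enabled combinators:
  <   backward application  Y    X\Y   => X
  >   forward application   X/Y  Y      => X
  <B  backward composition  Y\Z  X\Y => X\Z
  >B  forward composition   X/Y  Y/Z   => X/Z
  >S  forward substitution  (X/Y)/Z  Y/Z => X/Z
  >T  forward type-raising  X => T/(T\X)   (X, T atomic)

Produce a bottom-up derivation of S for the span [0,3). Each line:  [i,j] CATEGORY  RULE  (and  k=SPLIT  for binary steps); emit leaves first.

[0,3] S   >
  [0,1] S/(S\PP)   >T
    [0,1] "plan" : PP
  [1,3] S\PP   <
    [1,2] "with" : N/S
    [2,3] "a" : (S\PP)\(N/S)

[0,1] PP  lex  "plan"
[0,1] S/(S\PP)  >T
[1,2] N/S  lex  "with"
[2,3] (S\PP)\(N/S)  lex  "a"
[1,3] S\PP  <  k=2
[0,3] S  >  k=1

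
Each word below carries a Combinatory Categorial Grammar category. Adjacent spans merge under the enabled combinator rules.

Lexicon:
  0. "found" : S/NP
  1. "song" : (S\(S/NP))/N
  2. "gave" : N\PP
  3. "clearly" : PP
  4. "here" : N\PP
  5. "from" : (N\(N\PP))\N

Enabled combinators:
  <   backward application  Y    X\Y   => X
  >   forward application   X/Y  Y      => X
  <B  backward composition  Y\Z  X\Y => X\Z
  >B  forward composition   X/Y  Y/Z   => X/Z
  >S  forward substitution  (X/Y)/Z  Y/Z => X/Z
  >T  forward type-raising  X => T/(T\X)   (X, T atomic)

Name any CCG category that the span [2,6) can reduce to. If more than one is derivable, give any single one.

[0,6] S   <
  [0,1] "found" : S/NP
  [1,6] S\(S/NP)   >
    [1,2] "song" : (S\(S/NP))/N
    [2,6] N   <
      [2,3] "gave" : N\PP
      [3,6] N\(N\PP)   <
        [3,5] N   >
          [3,4] N/(N\PP)   >T
            [3,4] "clearly" : PP
          [4,5] "here" : N\PP
        [5,6] "from" : (N\(N\PP))\N

N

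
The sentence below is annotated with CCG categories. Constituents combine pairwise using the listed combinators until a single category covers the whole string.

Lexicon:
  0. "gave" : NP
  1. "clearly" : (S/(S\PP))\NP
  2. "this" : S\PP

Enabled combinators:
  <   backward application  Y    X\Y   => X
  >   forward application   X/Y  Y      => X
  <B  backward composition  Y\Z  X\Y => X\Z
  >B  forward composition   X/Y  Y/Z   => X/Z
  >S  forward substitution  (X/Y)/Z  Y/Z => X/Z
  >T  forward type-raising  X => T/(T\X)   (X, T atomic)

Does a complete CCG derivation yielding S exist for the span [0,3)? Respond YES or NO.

YES

[0,3] S   >
  [0,2] S/(S\PP)   <
    [0,1] "gave" : NP
    [1,2] "clearly" : (S/(S\PP))\NP
  [2,3] "this" : S\PP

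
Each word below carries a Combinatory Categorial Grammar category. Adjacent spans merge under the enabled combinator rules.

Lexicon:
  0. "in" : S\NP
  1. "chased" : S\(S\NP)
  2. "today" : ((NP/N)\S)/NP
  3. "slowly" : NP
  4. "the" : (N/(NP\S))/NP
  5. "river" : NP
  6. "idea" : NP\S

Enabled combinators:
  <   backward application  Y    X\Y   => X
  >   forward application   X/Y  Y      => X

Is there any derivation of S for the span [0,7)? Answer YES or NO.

S\NP S\(S\NP) ((NP/N)\S)/NP NP (N/(NP\S))/NP NP NP\S
CKY chart[0,7] = {NP}; S ∉ chart

NO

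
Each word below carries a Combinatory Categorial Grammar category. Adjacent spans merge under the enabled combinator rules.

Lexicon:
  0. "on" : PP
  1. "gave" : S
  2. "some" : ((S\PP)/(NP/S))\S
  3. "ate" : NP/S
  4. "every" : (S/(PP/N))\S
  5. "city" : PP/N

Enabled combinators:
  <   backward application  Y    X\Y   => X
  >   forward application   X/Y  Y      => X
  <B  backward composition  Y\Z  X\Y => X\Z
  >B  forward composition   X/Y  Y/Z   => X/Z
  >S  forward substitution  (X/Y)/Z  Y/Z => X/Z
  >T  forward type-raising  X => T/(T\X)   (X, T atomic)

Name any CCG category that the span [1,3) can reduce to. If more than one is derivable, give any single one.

[0,6] S   >
  [0,5] S/(PP/N)   <
    [0,4] S   <
      [0,1] "on" : PP
      [1,4] S\PP   >
        [1,3] (S\PP)/(NP/S)   <
          [1,2] "gave" : S
          [2,3] "some" : ((S\PP)/(NP/S))\S
        [3,4] "ate" : NP/S
    [4,5] "every" : (S/(PP/N))\S
  [5,6] "city" : PP/N

(S\PP)/(NP/S)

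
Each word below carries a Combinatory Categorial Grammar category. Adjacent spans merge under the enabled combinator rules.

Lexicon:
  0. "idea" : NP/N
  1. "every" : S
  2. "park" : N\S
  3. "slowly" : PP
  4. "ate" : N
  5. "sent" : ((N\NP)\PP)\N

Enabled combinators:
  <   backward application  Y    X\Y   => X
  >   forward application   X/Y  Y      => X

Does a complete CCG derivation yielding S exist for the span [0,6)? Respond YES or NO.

NO

NP/N S N\S PP N ((N\NP)\PP)\N
CKY chart[0,6] = {N}; S ∉ chart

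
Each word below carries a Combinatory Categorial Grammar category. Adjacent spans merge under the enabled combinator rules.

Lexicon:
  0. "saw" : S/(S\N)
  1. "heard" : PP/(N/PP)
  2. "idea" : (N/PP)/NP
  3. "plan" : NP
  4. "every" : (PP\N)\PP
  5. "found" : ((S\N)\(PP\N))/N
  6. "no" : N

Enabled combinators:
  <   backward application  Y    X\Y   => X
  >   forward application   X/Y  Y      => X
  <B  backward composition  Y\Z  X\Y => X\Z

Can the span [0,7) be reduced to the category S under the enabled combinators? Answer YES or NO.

[0,7] S   >
  [0,1] "saw" : S/(S\N)
  [1,7] S\N   <
    [1,5] PP\N   <
      [1,4] PP   >
        [1,2] "heard" : PP/(N/PP)
        [2,4] N/PP   >
          [2,3] "idea" : (N/PP)/NP
          [3,4] "plan" : NP
      [4,5] "every" : (PP\N)\PP
    [5,7] (S\N)\(PP\N)   >
      [5,6] "found" : ((S\N)\(PP\N))/N
      [6,7] "no" : N

YES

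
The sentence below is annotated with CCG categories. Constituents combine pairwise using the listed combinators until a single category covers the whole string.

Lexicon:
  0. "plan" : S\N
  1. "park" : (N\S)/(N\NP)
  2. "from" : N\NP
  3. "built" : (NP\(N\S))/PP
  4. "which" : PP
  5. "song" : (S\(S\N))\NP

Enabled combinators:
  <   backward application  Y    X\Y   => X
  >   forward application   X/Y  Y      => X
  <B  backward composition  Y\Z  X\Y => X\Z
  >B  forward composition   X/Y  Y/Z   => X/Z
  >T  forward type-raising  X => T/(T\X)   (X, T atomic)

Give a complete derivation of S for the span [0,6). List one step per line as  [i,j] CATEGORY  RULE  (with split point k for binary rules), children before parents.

[0,6] S   <
  [0,1] "plan" : S\N
  [1,6] S\(S\N)   <
    [1,5] NP   <
      [1,3] N\S   >
        [1,2] "park" : (N\S)/(N\NP)
        [2,3] "from" : N\NP
      [3,5] NP\(N\S)   >
        [3,4] "built" : (NP\(N\S))/PP
        [4,5] "which" : PP
    [5,6] "song" : (S\(S\N))\NP

[0,1] S\N  lex  "plan"
[1,2] (N\S)/(N\NP)  lex  "park"
[2,3] N\NP  lex  "from"
[1,3] N\S  >  k=2
[3,4] (NP\(N\S))/PP  lex  "built"
[4,5] PP  lex  "which"
[3,5] NP\(N\S)  >  k=4
[1,5] NP  <  k=3
[5,6] (S\(S\N))\NP  lex  "song"
[1,6] S\(S\N)  <  k=5
[0,6] S  <  k=1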